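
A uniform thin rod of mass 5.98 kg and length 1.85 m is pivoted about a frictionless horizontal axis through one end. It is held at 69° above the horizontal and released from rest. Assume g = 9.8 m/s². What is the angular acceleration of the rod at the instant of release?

About the pivot, I = (1/3)ML² = (1/3)(5.98)(1.85)² = 6.822 kg·m².
The weight acts at the center, a distance L/2 = 0.9250 m from the pivot; τ = Mg(L/2) cos 69° = 19.43 N·m.
α = τ/I = 19.43/6.822 = 2.848 rad/s².

α ≈ 2.85 rad/s²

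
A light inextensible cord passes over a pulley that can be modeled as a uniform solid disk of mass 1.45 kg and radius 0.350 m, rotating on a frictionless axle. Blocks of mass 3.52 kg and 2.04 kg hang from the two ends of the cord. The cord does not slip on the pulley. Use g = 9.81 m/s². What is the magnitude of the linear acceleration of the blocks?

I = ½MR² = (1/2)(1.45)(0.350)² = 0.08881 kg·m².
Heavier block: m₁g − T₁ = m₁a. Lighter block: T₂ − m₂g = m₂a.
Pulley: (T₁ − T₂)R = Iα = I(a/R), so T₁ − T₂ = (I/R²)a = (1/2)M_p a = 0.7250·a.
Adding the three: (m₁ − m₂)g = (m₁ + m₂ + 0.7250)a, so a = (3.52 − 2.04)(9.81)/(3.52 + 2.04 + 0.7250) = 2.310 m/s².

a ≈ 2.31 m/s²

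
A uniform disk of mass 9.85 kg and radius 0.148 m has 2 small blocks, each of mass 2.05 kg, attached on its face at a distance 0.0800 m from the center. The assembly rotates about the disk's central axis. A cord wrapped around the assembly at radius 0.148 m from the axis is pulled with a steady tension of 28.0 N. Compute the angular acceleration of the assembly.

α ≈ 30.9 rad/s²

I_disk = ½MR² = ½(9.85)(0.148)² = 0.1079 kg·m².
I_blocks = 2·m·r² = 2(2.05)(0.0800)² = 0.02624 kg·m².
Total I = 0.1341 kg·m².
τ = F r = (28.0)(0.148) = 4.144 N·m.
α = τ/I = 4.144/0.1341 = 30.90 rad/s².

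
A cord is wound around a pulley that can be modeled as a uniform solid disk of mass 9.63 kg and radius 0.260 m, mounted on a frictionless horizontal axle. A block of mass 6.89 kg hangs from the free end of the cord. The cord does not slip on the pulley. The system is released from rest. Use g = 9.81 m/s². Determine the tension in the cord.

I = ½MR² = (1/2)(9.63)(0.260)² = 0.3255 kg·m².
Block: mg − T = ma. Pulley: TR = Iα. No-slip: a = αR, so T = (I/R²)a = 4.815·a.
Then mg = (m + 4.815)a, so a = (6.89)(9.81)/(6.89 + 4.815) = 5.775 m/s².
T = 4.815·a = 27.80 N.

T ≈ 27.8 N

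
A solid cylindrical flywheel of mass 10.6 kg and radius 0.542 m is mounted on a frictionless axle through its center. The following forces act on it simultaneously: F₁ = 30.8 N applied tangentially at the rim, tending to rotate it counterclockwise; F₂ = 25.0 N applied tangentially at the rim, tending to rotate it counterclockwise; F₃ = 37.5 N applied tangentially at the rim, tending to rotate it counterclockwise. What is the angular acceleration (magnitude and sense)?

I = ½MR² = (1/2)(10.6)(0.542)² = 1.557 kg·m².
Taking counterclockwise as positive: τ₁ = +(30.8)(0.542) = +16.69 N·m; τ₂ = +(25.0)(0.542) = +13.55 N·m; τ₃ = +(37.5)(0.542) = +20.33 N·m.
Net torque τ = 50.57 N·m.
α = τ/I = 50.57/1.557 = 32.48 rad/s².

α ≈ 32.5 rad/s², counterclockwise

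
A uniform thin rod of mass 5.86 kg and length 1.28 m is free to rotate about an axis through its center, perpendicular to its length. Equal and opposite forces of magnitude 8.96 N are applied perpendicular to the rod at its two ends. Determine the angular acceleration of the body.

α ≈ 14.3 rad/s²

I = (1/12)ML² = (1/12)(5.86)(1.28)² = 0.8001 kg·m².
The couple gives τ = F·(L/2) + F·(L/2) = F L = (8.96)(1.28) = 11.47 N·m.
From τ = Iα: α = 11.47/0.8001 = 14.33 rad/s².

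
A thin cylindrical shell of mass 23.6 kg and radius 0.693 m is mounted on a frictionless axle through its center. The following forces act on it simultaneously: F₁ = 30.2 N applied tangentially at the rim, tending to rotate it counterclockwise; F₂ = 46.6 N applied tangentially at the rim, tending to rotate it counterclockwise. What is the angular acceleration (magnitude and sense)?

α ≈ 4.70 rad/s², counterclockwise

I = MR² = (23.6)(0.693)² = 11.33 kg·m².
Taking counterclockwise as positive: τ₁ = +(30.2)(0.693) = +20.93 N·m; τ₂ = +(46.6)(0.693) = +32.29 N·m.
Net torque τ = 53.22 N·m.
α = τ/I = 53.22/11.33 = 4.696 rad/s².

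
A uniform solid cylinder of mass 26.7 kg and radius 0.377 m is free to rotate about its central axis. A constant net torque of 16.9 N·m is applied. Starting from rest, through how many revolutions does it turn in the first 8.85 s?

≈ 55.5 revolutions

I = ½MR² = (1/2)(26.7)(0.377)² = 1.897 kg·m².
α = τ/I = 16.9/1.897 = 8.907 rad/s².
θ = ½αt² = ½(8.907)(8.85)² = 348.8 rad.
Revolutions = θ/(2π) = 55.51.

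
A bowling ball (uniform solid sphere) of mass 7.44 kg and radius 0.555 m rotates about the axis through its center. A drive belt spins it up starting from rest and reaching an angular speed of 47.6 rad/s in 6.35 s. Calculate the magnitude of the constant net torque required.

τ ≈ 6.87 N·m

I = (2/5)MR² = (2/5)(7.44)(0.555)² = 0.9167 kg·m².
α = Δω/Δt = (47.6 − 0)/6.35 = 7.496 rad/s².
τ = Iα = (0.9167)(7.496) = 6.872 N·m.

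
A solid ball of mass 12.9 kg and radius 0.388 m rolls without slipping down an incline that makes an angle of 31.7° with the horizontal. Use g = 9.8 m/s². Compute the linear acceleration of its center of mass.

a ≈ 3.68 m/s²

Translation along the incline: Mg sinθ − f = Ma.
Rotation about the center: fR = Iα with I = (2/5)MR². No-slip gives a = αR, so f = (I/R²)a = (2/5)M a.
Substituting: Mg sinθ = (1 + 0.4000)Ma, so a = g sinθ/(1 + 0.4000) = (9.8) sin 31.7° / 1.400 = 3.678 m/s².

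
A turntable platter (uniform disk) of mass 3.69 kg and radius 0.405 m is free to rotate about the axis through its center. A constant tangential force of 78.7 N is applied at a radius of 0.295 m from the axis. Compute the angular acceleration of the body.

I = ½MR² = (1/2)(3.69)(0.405)² = 0.3026 kg·m².
τ = F·r = (78.7)(0.295) = 23.22 N·m.
From τ = Iα: α = 23.22/0.3026 = 76.72 rad/s².

α ≈ 76.7 rad/s²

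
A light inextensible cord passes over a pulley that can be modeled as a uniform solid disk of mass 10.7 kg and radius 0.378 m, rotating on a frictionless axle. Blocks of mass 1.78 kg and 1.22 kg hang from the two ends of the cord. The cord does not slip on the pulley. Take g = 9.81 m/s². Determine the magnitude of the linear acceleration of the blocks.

I = ½MR² = (1/2)(10.7)(0.378)² = 0.7644 kg·m².
Heavier block: m₁g − T₁ = m₁a. Lighter block: T₂ − m₂g = m₂a.
Pulley: (T₁ − T₂)R = Iα = I(a/R), so T₁ − T₂ = (I/R²)a = (1/2)M_p a = 5.350·a.
Adding the three: (m₁ − m₂)g = (m₁ + m₂ + 5.350)a, so a = (1.78 − 1.22)(9.81)/(1.78 + 1.22 + 5.350) = 0.6579 m/s².

a ≈ 0.658 m/s²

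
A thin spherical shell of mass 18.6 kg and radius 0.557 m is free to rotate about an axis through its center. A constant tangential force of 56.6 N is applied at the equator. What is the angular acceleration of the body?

I = (2/3)MR² = (2/3)(18.6)(0.557)² = 3.847 kg·m².
τ = F R = (56.6)(0.557) = 31.53 N·m.
Newton's second law for rotation, τ = Iα, gives α = τ/I = 31.53/3.847 = 8.195 rad/s².

α ≈ 8.19 rad/s²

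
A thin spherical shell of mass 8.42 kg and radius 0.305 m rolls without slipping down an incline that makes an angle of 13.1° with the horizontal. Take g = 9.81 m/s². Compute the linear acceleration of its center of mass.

Translation along the incline: Mg sinθ − f = Ma.
Rotation about the center: fR = Iα with I = (2/3)MR². No-slip gives a = αR, so f = (I/R²)a = (2/3)M a.
Substituting: Mg sinθ = (1 + 0.6667)Ma, so a = g sinθ/(1 + 0.6667) = (9.81) sin 13.1° / 1.667 = 1.334 m/s².

a ≈ 1.33 m/s²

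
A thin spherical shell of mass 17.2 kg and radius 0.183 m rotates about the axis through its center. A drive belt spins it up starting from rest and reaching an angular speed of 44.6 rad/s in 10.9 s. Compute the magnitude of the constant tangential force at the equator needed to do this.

F ≈ 8.59 N

I = (2/3)MR² = (2/3)(17.2)(0.183)² = 0.3840 kg·m².
α = Δω/Δt = (44.6 − 0)/10.9 = 4.092 rad/s².
The required torque is τ = Iα = (0.3840)(4.092) = 1.571 N·m.
A tangential force at the equator gives τ = FR, so F = τ/R = 1.571/0.183 = 8.586 N.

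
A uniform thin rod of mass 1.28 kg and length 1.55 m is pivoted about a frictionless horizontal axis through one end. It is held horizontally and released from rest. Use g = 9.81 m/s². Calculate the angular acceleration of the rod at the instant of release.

α ≈ 9.49 rad/s²

About the pivot, I = (1/3)ML² = (1/3)(1.28)(1.55)² = 1.025 kg·m².
The weight acts at the center, a distance L/2 = 0.7750 m from the pivot; τ = Mg(L/2) = 9.732 N·m.
α = τ/I = 9.732/1.025 = 9.494 rad/s².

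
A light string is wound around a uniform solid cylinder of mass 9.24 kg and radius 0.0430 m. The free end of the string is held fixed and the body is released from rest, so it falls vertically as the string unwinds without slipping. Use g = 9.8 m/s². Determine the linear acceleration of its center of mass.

a ≈ 6.53 m/s²

Translation: Mg − T = Ma. Rotation about the center: TR = Iα with I = ½MR².
With a = αR: T = (I/R²)a = (1/2)M a, so Mg = (1 + 0.5000)Ma.
a = g/(1 + 0.5000) = 9.8/1.500 = 6.533 m/s².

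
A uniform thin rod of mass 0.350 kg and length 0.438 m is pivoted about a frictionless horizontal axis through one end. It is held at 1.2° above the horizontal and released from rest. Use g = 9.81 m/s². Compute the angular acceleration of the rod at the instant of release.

α ≈ 33.6 rad/s²

About the pivot, I = (1/3)ML² = (1/3)(0.350)(0.438)² = 0.02238 kg·m².
The weight acts at the center, a distance L/2 = 0.2190 m from the pivot; τ = Mg(L/2) cos 1.2° = 0.7518 N·m.
α = τ/I = 0.7518/0.02238 = 33.59 rad/s².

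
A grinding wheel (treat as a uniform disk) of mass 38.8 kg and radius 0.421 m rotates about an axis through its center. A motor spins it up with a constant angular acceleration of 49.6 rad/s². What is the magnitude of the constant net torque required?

I = ½MR² = (1/2)(38.8)(0.421)² = 3.438 kg·m².
τ = Iα = (3.438)(49.60) = 170.5 N·m.

τ ≈ 171 N·m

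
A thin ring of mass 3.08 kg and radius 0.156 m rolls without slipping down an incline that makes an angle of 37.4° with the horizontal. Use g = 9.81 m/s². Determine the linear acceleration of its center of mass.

Translation along the incline: Mg sinθ − f = Ma.
Rotation about the center: fR = Iα with I = MR². No-slip gives a = αR, so f = (I/R²)a = M a.
Substituting: Mg sinθ = (1 + 1.000)Ma, so a = g sinθ/(1 + 1.000) = (9.81) sin 37.4° / 2.000 = 2.979 m/s².

a ≈ 2.98 m/s²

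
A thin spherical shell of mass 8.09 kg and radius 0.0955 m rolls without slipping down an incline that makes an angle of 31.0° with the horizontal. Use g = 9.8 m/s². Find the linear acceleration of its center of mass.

a ≈ 3.03 m/s²

Translation along the incline: Mg sinθ − f = Ma.
Rotation about the center: fR = Iα with I = (2/3)MR². No-slip gives a = αR, so f = (I/R²)a = (2/3)M a.
Substituting: Mg sinθ = (1 + 0.6667)Ma, so a = g sinθ/(1 + 0.6667) = (9.8) sin 31.0° / 1.667 = 3.028 m/s².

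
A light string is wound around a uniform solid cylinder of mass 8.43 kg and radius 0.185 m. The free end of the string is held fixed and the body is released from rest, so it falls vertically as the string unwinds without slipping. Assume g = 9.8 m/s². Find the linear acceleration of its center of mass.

a ≈ 6.53 m/s²

Translation: Mg − T = Ma. Rotation about the center: TR = Iα with I = ½MR².
With a = αR: T = (I/R²)a = (1/2)M a, so Mg = (1 + 0.5000)Ma.
a = g/(1 + 0.5000) = 9.8/1.500 = 6.533 m/s².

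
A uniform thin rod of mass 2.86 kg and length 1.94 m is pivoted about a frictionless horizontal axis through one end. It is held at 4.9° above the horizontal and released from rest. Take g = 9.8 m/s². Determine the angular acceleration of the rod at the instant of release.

About the pivot, I = (1/3)ML² = (1/3)(2.86)(1.94)² = 3.588 kg·m².
The weight acts at the center, a distance L/2 = 0.9700 m from the pivot; τ = Mg(L/2) cos 4.9° = 27.09 N·m.
α = τ/I = 27.09/3.588 = 7.550 rad/s².

α ≈ 7.55 rad/s²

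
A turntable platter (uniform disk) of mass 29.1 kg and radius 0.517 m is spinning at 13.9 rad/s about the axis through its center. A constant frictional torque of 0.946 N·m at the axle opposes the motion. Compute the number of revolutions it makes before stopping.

≈ 63.2 revolutions

I = ½MR² = (1/2)(29.1)(0.517)² = 3.889 kg·m².
The net torque has magnitude 0.946 N·m, opposing ω.
|α| = τ/I = 0.9460/3.889 = 0.2432 rad/s² (deceleration).
ω² = ω₀² − 2|α|θ with ω = 0 ⇒ θ = ω₀²/(2|α|) = 397.1 rad = 63.21 rev.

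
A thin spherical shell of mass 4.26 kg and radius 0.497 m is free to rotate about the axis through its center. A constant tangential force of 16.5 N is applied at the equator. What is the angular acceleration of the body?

α ≈ 11.7 rad/s²

I = (2/3)MR² = (2/3)(4.26)(0.497)² = 0.7015 kg·m².
τ = F R = (16.5)(0.497) = 8.200 N·m.
Newton's second law for rotation, τ = Iα, gives α = τ/I = 8.200/0.7015 = 11.69 rad/s².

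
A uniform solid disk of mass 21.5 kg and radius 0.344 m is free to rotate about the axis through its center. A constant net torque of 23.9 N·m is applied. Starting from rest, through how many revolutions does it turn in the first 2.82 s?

≈ 11.9 revolutions

I = ½MR² = (1/2)(21.5)(0.344)² = 1.272 kg·m².
α = τ/I = 23.9/1.272 = 18.79 rad/s².
θ = ½αt² = ½(18.79)(2.82)² = 74.70 rad.
Revolutions = θ/(2π) = 11.89.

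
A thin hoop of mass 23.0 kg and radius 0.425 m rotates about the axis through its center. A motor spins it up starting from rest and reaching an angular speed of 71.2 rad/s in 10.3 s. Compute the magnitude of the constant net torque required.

τ ≈ 28.7 N·m

I = MR² = (23.0)(0.425)² = 4.154 kg·m².
α = Δω/Δt = (71.2 − 0)/10.3 = 6.913 rad/s².
τ = Iα = (4.154)(6.913) = 28.72 N·m.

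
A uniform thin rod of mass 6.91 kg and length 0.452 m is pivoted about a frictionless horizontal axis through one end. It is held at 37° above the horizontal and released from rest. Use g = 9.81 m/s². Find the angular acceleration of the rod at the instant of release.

About the pivot, I = (1/3)ML² = (1/3)(6.91)(0.452)² = 0.4706 kg·m².
The weight acts at the center, a distance L/2 = 0.2260 m from the pivot; τ = Mg(L/2) cos 37° = 12.24 N·m.
α = τ/I = 12.24/0.4706 = 26.00 rad/s².
(Equivalently α = (3g/(2L)) cos 37° = 26.00 rad/s².)

α ≈ 26.0 rad/s²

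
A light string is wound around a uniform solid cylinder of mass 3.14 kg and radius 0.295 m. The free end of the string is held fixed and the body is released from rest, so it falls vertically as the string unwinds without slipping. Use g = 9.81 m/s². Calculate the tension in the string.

T ≈ 10.3 N

Translation: Mg − T = Ma. Rotation about the center: TR = Iα with I = ½MR².
With a = αR: T = (I/R²)a = (1/2)M a, so Mg = (1 + 0.5000)Ma.
a = g/(1 + 0.5000) = 9.81/1.500 = 6.540 m/s².
T = 0.5000·M·a = (0.5000)(3.14)(6.540) = 10.27 N.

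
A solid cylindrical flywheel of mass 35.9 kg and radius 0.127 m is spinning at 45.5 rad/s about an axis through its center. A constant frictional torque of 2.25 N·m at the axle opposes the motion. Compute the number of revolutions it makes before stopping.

I = ½MR² = (1/2)(35.9)(0.127)² = 0.2895 kg·m².
The net torque has magnitude 2.25 N·m, opposing ω.
|α| = τ/I = 2.250/0.2895 = 7.772 rad/s² (deceleration).
ω² = ω₀² − 2|α|θ with ω = 0 ⇒ θ = ω₀²/(2|α|) = 133.2 rad = 21.20 rev.

≈ 21.2 revolutions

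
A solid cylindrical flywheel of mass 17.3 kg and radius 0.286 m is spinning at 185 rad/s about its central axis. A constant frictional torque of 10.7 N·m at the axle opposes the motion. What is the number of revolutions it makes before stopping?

≈ 180 revolutions

I = ½MR² = (1/2)(17.3)(0.286)² = 0.7075 kg·m².
The net torque has magnitude 10.7 N·m, opposing ω.
|α| = τ/I = 10.70/0.7075 = 15.12 rad/s² (deceleration).
ω² = ω₀² − 2|α|θ with ω = 0 ⇒ θ = ω₀²/(2|α|) = 1132 rad = 180.1 rev.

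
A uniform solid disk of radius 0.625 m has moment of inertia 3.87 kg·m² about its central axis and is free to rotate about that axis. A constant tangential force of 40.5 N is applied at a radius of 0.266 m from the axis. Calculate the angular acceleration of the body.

τ = F·r = (40.5)(0.266) = 10.77 N·m.
Newton's second law for rotation, τ = Iα, gives α = τ/I = 10.77/3.870 = 2.784 rad/s².

α ≈ 2.78 rad/s²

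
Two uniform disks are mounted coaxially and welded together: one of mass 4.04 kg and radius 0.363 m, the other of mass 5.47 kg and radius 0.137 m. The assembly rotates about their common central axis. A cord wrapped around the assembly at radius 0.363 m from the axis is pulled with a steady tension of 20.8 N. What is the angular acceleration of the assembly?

α ≈ 23.8 rad/s²

I = ½M₁R₁² + ½M₂R₂² = ½(4.04)(0.363)² + ½(5.47)(0.137)² = 0.3175 kg·m².
τ = F r = (20.8)(0.363) = 7.550 N·m.
α = τ/I = 7.550/0.3175 = 23.78 rad/s².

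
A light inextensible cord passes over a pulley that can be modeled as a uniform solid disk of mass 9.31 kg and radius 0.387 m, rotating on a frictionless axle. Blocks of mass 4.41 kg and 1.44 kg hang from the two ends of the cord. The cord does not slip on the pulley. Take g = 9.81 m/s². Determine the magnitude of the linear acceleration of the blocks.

a ≈ 2.77 m/s²

I = ½MR² = (1/2)(9.31)(0.387)² = 0.6972 kg·m².
Heavier block: m₁g − T₁ = m₁a. Lighter block: T₂ − m₂g = m₂a.
Pulley: (T₁ − T₂)R = Iα = I(a/R), so T₁ − T₂ = (I/R²)a = (1/2)M_p a = 4.655·a.
Adding the three: (m₁ − m₂)g = (m₁ + m₂ + 4.655)a, so a = (4.41 − 1.44)(9.81)/(4.41 + 1.44 + 4.655) = 2.774 m/s².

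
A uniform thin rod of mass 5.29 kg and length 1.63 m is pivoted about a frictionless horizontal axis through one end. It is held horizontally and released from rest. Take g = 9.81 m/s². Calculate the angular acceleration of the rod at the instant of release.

About the pivot, I = (1/3)ML² = (1/3)(5.29)(1.63)² = 4.685 kg·m².
The weight acts at the center, a distance L/2 = 0.8150 m from the pivot; τ = Mg(L/2) = 42.29 N·m.
α = τ/I = 42.29/4.685 = 9.028 rad/s².

α ≈ 9.03 rad/s²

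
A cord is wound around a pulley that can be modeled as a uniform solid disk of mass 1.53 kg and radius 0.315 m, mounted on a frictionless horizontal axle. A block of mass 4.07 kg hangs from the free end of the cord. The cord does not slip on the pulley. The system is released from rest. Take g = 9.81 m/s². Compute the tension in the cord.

T ≈ 6.32 N

I = ½MR² = (1/2)(1.53)(0.315)² = 0.07591 kg·m².
Block: mg − T = ma. Pulley: TR = Iα. No-slip: a = αR, so T = (I/R²)a = 0.7650·a.
Then mg = (m + 0.7650)a, so a = (4.07)(9.81)/(4.07 + 0.7650) = 8.258 m/s².
T = 0.7650·a = 6.317 N.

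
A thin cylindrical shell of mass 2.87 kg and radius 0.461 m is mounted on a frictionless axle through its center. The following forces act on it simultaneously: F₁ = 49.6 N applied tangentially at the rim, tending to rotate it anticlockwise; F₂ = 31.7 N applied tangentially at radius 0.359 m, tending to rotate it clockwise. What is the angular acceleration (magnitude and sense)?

I = MR² = (2.87)(0.461)² = 0.6099 kg·m².
Taking anticlockwise as positive: τ₁ = +(49.6)(0.461) = +22.87 N·m; τ₂ = −(31.7)(0.359) = −11.38 N·m.
Net torque τ = 11.49 N·m.
α = τ/I = 11.49/0.6099 = 18.83 rad/s².

α ≈ 18.8 rad/s², anticlockwise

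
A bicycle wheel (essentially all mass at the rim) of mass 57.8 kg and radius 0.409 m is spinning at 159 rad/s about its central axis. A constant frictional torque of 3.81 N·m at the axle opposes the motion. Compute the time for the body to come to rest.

I = MR² = (57.8)(0.409)² = 9.669 kg·m².
The net torque has magnitude 3.81 N·m, opposing ω.
|α| = τ/I = 3.810/9.669 = 0.3940 rad/s² (deceleration).
0 = ω₀ − |α|t ⇒ t = ω₀/|α| = 159/0.3940 = 403.5 s.

t ≈ 404 s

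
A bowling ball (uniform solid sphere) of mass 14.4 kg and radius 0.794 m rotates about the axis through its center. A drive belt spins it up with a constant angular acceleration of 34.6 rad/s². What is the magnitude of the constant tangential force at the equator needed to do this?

I = (2/5)MR² = (2/5)(14.4)(0.794)² = 3.631 kg·m².
The required torque is τ = Iα = (3.631)(34.60) = 125.6 N·m.
A tangential force at the equator gives τ = FR, so F = τ/R = 125.6/0.794 = 158.2 N.

F ≈ 158 N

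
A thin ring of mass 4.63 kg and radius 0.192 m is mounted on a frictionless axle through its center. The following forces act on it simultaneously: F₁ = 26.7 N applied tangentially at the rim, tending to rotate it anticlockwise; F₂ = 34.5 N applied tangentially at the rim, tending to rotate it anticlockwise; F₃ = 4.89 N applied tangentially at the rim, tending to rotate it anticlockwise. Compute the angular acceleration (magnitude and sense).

I = MR² = (4.63)(0.192)² = 0.1707 kg·m².
Taking anticlockwise as positive: τ₁ = +(26.7)(0.192) = +5.126 N·m; τ₂ = +(34.5)(0.192) = +6.624 N·m; τ₃ = +(4.89)(0.192) = +0.9389 N·m.
Net torque τ = 12.69 N·m.
α = τ/I = 12.69/0.1707 = 74.35 rad/s².

α ≈ 74.3 rad/s², anticlockwise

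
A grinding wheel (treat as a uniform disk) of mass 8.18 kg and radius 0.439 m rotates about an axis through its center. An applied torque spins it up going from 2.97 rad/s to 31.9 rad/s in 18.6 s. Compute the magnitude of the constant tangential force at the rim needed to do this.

I = ½MR² = (1/2)(8.18)(0.439)² = 0.7882 kg·m².
α = Δω/Δt = (31.9 − 2.97)/18.6 = 1.555 rad/s².
The required torque is τ = Iα = (0.7882)(1.555) = 1.226 N·m.
A tangential force at the rim gives τ = FR, so F = τ/R = 1.226/0.439 = 2.793 N.

F ≈ 2.79 N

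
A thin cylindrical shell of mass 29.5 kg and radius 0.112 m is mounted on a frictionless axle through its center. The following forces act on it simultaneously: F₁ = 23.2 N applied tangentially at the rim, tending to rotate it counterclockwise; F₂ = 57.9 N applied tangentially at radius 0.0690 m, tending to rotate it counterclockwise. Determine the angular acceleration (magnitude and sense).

I = MR² = (29.5)(0.112)² = 0.3700 kg·m².
Taking counterclockwise as positive: τ₁ = +(23.2)(0.112) = +2.598 N·m; τ₂ = +(57.9)(0.0690) = +3.995 N·m.
Net torque τ = 6.594 N·m.
α = τ/I = 6.594/0.3700 = 17.82 rad/s².

α ≈ 17.8 rad/s², counterclockwise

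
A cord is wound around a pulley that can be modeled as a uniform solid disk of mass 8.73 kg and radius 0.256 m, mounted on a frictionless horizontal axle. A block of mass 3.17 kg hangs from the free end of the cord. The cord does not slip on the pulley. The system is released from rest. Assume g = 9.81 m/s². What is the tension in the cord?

T ≈ 18.0 N

I = ½MR² = (1/2)(8.73)(0.256)² = 0.2861 kg·m².
Block: mg − T = ma. Pulley: TR = Iα. No-slip: a = αR, so T = (I/R²)a = 4.365·a.
Then mg = (m + 4.365)a, so a = (3.17)(9.81)/(3.17 + 4.365) = 4.127 m/s².
T = 4.365·a = 18.01 N.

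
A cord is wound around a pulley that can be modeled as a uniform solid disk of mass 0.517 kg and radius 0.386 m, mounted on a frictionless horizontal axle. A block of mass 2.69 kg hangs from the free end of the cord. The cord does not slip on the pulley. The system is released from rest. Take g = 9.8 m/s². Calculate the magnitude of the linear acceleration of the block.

a ≈ 8.94 m/s²

I = ½MR² = (1/2)(0.517)(0.386)² = 0.03852 kg·m².
Block: mg − T = ma. Pulley: TR = Iα. No-slip: a = αR, so T = (I/R²)a = 0.2585·a.
Then mg = (m + 0.2585)a, so a = (2.69)(9.8)/(2.69 + 0.2585) = 8.941 m/s².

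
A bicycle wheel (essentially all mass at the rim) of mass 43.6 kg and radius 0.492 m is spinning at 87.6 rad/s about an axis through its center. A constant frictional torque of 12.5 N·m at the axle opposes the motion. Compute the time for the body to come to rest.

I = MR² = (43.6)(0.492)² = 10.55 kg·m².
The net torque has magnitude 12.5 N·m, opposing ω.
|α| = τ/I = 12.50/10.55 = 1.184 rad/s² (deceleration).
0 = ω₀ − |α|t ⇒ t = ω₀/|α| = 87.6/1.184 = 73.96 s.

t ≈ 74.0 s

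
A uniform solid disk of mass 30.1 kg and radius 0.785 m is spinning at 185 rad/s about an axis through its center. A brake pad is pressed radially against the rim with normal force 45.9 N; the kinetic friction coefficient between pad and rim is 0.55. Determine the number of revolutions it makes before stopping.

I = ½MR² = (1/2)(30.1)(0.785)² = 9.274 kg·m².
Friction force f = μN = (0.55)(45.9) = 25.25 N at the rim; torque magnitude τ = fR = 19.82 N·m, opposing ω.
|α| = τ/I = 19.82/9.274 = 2.137 rad/s² (deceleration).
ω² = ω₀² − 2|α|θ with ω = 0 ⇒ θ = ω₀²/(2|α|) = 8008 rad = 1275 rev.

≈ 1270 revolutions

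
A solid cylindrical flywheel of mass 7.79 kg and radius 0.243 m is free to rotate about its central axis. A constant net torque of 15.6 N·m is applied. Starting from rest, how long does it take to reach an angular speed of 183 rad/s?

t ≈ 2.70 s

I = ½MR² = (1/2)(7.79)(0.243)² = 0.2300 kg·m².
α = τ/I = 15.6/0.2300 = 67.83 rad/s².
ω = αt ⇒ t = ω/α = 183/67.83 = 2.698 s.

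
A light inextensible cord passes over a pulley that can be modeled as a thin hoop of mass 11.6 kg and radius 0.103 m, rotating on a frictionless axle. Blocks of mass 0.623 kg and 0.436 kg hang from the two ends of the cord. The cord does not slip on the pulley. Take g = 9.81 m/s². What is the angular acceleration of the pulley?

I = MR² = (11.6)(0.103)² = 0.1231 kg·m².
Heavier block: m₁g − T₁ = m₁a. Lighter block: T₂ − m₂g = m₂a.
Pulley: (T₁ − T₂)R = Iα = I(a/R), so T₁ − T₂ = (I/R²)a = 1·M_p a = 11.60·a.
Adding the three: (m₁ − m₂)g = (m₁ + m₂ + 11.60)a, so a = (0.623 − 0.436)(9.81)/(0.623 + 0.436 + 11.60) = 0.1449 m/s².
α = a/R = 0.1449/0.103 = 1.407 rad/s².

α ≈ 1.41 rad/s²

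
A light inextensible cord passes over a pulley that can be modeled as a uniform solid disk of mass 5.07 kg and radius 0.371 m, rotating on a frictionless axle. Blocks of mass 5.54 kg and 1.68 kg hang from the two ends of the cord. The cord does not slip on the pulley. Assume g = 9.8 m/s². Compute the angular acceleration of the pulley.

I = ½MR² = (1/2)(5.07)(0.371)² = 0.3489 kg·m².
Heavier block: m₁g − T₁ = m₁a. Lighter block: T₂ − m₂g = m₂a.
Pulley: (T₁ − T₂)R = Iα = I(a/R), so T₁ − T₂ = (I/R²)a = (1/2)M_p a = 2.535·a.
Adding the three: (m₁ − m₂)g = (m₁ + m₂ + 2.535)a, so a = (5.54 − 1.68)(9.8)/(5.54 + 1.68 + 2.535) = 3.878 m/s².
α = a/R = 3.878/0.371 = 10.45 rad/s².

α ≈ 10.5 rad/s²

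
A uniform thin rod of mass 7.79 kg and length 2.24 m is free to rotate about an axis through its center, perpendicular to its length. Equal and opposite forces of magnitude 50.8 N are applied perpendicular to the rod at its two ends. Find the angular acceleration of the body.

α ≈ 34.9 rad/s²

I = (1/12)ML² = (1/12)(7.79)(2.24)² = 3.257 kg·m².
The couple gives τ = F·(L/2) + F·(L/2) = F L = (50.8)(2.24) = 113.8 N·m.
From τ = Iα: α = 113.8/3.257 = 34.93 rad/s².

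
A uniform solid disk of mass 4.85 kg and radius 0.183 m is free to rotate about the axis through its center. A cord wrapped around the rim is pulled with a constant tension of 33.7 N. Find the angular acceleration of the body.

α ≈ 75.9 rad/s²

I = ½MR² = (1/2)(4.85)(0.183)² = 0.08121 kg·m².
τ = F R = (33.7)(0.183) = 6.167 N·m.
Newton's second law for rotation, τ = Iα, gives α = τ/I = 6.167/0.08121 = 75.94 rad/s².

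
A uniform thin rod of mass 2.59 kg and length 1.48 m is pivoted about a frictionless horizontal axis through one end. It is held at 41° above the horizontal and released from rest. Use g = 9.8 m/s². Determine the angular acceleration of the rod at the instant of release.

α ≈ 7.50 rad/s²

About the pivot, I = (1/3)ML² = (1/3)(2.59)(1.48)² = 1.891 kg·m².
The weight acts at the center, a distance L/2 = 0.7400 m from the pivot; τ = Mg(L/2) cos 41° = 14.18 N·m.
α = τ/I = 14.18/1.891 = 7.496 rad/s².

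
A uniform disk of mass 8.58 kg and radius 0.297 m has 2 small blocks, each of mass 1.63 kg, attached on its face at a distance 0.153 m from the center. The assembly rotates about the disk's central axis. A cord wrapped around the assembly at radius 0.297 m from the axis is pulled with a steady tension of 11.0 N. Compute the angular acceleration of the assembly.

α ≈ 7.18 rad/s²

I_disk = ½MR² = ½(8.58)(0.297)² = 0.3784 kg·m².
I_blocks = 2·m·r² = 2(1.63)(0.153)² = 0.07631 kg·m².
Total I = 0.4547 kg·m².
τ = F r = (11.0)(0.297) = 3.267 N·m.
α = τ/I = 3.267/0.4547 = 7.184 rad/s².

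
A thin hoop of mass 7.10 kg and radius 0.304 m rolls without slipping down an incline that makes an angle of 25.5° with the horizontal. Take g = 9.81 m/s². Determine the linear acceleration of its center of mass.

a ≈ 2.11 m/s²

Translation along the incline: Mg sinθ − f = Ma.
Rotation about the center: fR = Iα with I = MR². No-slip gives a = αR, so f = (I/R²)a = M a.
Substituting: Mg sinθ = (1 + 1.000)Ma, so a = g sinθ/(1 + 1.000) = (9.81) sin 25.5° / 2.000 = 2.112 m/s².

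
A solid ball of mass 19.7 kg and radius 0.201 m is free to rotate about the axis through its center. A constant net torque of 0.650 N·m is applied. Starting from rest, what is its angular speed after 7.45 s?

ω ≈ 15.2 rad/s

I = (2/5)MR² = (2/5)(19.7)(0.201)² = 0.3184 kg·m².
α = τ/I = 0.650/0.3184 = 2.042 rad/s².
ω = ω₀ + αt = 0 + (2.042)(7.45) = 15.21 rad/s.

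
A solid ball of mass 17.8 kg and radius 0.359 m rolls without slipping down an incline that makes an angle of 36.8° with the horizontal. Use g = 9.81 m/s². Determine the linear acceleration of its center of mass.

a ≈ 4.20 m/s²

Translation along the incline: Mg sinθ − f = Ma.
Rotation about the center: fR = Iα with I = (2/5)MR². No-slip gives a = αR, so f = (I/R²)a = (2/5)M a.
Substituting: Mg sinθ = (1 + 0.4000)Ma, so a = g sinθ/(1 + 0.4000) = (9.81) sin 36.8° / 1.400 = 4.197 m/s².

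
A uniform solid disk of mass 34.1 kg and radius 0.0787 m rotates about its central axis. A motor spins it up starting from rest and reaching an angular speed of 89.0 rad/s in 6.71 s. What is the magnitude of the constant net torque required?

I = ½MR² = (1/2)(34.1)(0.0787)² = 0.1056 kg·m².
α = Δω/Δt = (89.0 − 0)/6.71 = 13.26 rad/s².
τ = Iα = (0.1056)(13.26) = 1.401 N·m.

τ ≈ 1.40 N·m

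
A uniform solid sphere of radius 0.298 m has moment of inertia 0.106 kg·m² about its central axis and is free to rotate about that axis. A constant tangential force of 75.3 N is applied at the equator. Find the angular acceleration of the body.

τ = F R = (75.3)(0.298) = 22.44 N·m.
From τ = Iα: α = 22.44/0.1060 = 211.7 rad/s².

α ≈ 212 rad/s²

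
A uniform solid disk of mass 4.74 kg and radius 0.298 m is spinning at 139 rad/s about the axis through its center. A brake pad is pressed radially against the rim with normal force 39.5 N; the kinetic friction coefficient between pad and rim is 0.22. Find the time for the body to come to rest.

t ≈ 11.3 s

I = ½MR² = (1/2)(4.74)(0.298)² = 0.2105 kg·m².
Friction force f = μN = (0.22)(39.5) = 8.690 N at the rim; torque magnitude τ = fR = 2.590 N·m, opposing ω.
|α| = τ/I = 2.590/0.2105 = 12.30 rad/s² (deceleration).
0 = ω₀ − |α|t ⇒ t = ω₀/|α| = 139/12.30 = 11.30 s.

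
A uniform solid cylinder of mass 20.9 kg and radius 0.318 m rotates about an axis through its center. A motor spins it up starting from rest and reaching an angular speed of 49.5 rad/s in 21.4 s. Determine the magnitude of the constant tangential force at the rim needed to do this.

F ≈ 7.69 N

I = ½MR² = (1/2)(20.9)(0.318)² = 1.057 kg·m².
α = Δω/Δt = (49.5 − 0)/21.4 = 2.313 rad/s².
The required torque is τ = Iα = (1.057)(2.313) = 2.444 N·m.
A tangential force at the rim gives τ = FR, so F = τ/R = 2.444/0.318 = 7.687 N.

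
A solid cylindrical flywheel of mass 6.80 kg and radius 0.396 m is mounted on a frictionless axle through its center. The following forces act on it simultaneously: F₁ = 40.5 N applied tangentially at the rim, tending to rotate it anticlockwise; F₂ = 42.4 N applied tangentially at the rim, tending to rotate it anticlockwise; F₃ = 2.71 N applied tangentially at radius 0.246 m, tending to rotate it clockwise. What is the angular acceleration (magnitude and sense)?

α ≈ 60.3 rad/s², anticlockwise

I = ½MR² = (1/2)(6.80)(0.396)² = 0.5332 kg·m².
Taking anticlockwise as positive: τ₁ = +(40.5)(0.396) = +16.04 N·m; τ₂ = +(42.4)(0.396) = +16.79 N·m; τ₃ = −(2.71)(0.246) = −0.6667 N·m.
Net torque τ = 32.16 N·m.
α = τ/I = 32.16/0.5332 = 60.32 rad/s².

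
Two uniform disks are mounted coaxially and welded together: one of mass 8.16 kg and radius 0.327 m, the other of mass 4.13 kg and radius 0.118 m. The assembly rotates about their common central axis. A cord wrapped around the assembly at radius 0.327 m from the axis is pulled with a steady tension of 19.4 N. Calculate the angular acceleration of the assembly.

I = ½M₁R₁² + ½M₂R₂² = ½(8.16)(0.327)² + ½(4.13)(0.118)² = 0.4650 kg·m².
τ = F r = (19.4)(0.327) = 6.344 N·m.
α = τ/I = 6.344/0.4650 = 13.64 rad/s².

α ≈ 13.6 rad/s²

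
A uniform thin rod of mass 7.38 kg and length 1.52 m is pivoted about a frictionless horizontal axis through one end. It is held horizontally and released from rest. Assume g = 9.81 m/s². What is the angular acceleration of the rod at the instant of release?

α ≈ 9.68 rad/s²

About the pivot, I = (1/3)ML² = (1/3)(7.38)(1.52)² = 5.684 kg·m².
The weight acts at the center, a distance L/2 = 0.7600 m from the pivot; τ = Mg(L/2) = 55.02 N·m.
α = τ/I = 55.02/5.684 = 9.681 rad/s².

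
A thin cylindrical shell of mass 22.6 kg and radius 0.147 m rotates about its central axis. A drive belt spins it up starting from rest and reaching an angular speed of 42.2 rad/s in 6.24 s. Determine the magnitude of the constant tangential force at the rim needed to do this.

I = MR² = (22.6)(0.147)² = 0.4884 kg·m².
α = Δω/Δt = (42.2 − 0)/6.24 = 6.763 rad/s².
The required torque is τ = Iα = (0.4884)(6.763) = 3.303 N·m.
A tangential force at the rim gives τ = FR, so F = τ/R = 3.303/0.147 = 22.47 N.

F ≈ 22.5 N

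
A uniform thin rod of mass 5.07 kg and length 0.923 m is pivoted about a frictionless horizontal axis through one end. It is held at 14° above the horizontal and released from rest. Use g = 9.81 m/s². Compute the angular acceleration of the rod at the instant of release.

α ≈ 15.5 rad/s²

About the pivot, I = (1/3)ML² = (1/3)(5.07)(0.923)² = 1.440 kg·m².
The weight acts at the center, a distance L/2 = 0.4615 m from the pivot; τ = Mg(L/2) cos 14° = 22.27 N·m.
α = τ/I = 22.27/1.440 = 15.47 rad/s².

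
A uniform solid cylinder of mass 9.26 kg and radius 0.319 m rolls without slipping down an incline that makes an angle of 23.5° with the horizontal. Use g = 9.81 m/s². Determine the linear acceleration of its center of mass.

Translation along the incline: Mg sinθ − f = Ma.
Rotation about the center: fR = Iα with I = ½MR². No-slip gives a = αR, so f = (I/R²)a = (1/2)M a.
Substituting: Mg sinθ = (1 + 0.5000)Ma, so a = g sinθ/(1 + 0.5000) = (9.81) sin 23.5° / 1.500 = 2.608 m/s².

a ≈ 2.61 m/s²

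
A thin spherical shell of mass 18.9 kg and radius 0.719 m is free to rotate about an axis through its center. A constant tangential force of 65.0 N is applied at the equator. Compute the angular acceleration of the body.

α ≈ 7.17 rad/s²

I = (2/3)MR² = (2/3)(18.9)(0.719)² = 6.514 kg·m².
τ = F R = (65.0)(0.719) = 46.73 N·m.
Newton's second law for rotation, τ = Iα, gives α = τ/I = 46.73/6.514 = 7.175 rad/s².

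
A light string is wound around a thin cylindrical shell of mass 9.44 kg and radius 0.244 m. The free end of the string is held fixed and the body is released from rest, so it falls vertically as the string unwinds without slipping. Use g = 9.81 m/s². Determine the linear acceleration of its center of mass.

a ≈ 4.91 m/s²

Translation: Mg − T = Ma. Rotation about the center: TR = Iα with I = MR².
With a = αR: T = (I/R²)a = M a, so Mg = (1 + 1.000)Ma.
a = g/(1 + 1.000) = 9.81/2.000 = 4.905 m/s².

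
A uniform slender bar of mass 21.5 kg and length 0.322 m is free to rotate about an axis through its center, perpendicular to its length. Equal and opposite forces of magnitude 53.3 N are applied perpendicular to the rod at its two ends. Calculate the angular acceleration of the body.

I = (1/12)ML² = (1/12)(21.5)(0.322)² = 0.1858 kg·m².
The couple gives τ = F·(L/2) + F·(L/2) = F L = (53.3)(0.322) = 17.16 N·m.
From τ = Iα: α = 17.16/0.1858 = 92.39 rad/s².

α ≈ 92.4 rad/s²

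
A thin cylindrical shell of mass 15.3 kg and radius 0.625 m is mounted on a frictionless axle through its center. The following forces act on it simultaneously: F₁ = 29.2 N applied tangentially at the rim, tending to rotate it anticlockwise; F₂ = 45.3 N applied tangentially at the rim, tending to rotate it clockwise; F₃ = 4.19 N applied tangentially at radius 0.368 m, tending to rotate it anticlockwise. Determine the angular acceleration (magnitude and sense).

I = MR² = (15.3)(0.625)² = 5.977 kg·m².
Taking anticlockwise as positive: τ₁ = +(29.2)(0.625) = +18.25 N·m; τ₂ = −(45.3)(0.625) = −28.31 N·m; τ₃ = +(4.19)(0.368) = +1.542 N·m.
Net torque τ = -8.521 N·m.
α = τ/I = -8.521/5.977 = -1.426 rad/s².

α ≈ 1.43 rad/s², clockwise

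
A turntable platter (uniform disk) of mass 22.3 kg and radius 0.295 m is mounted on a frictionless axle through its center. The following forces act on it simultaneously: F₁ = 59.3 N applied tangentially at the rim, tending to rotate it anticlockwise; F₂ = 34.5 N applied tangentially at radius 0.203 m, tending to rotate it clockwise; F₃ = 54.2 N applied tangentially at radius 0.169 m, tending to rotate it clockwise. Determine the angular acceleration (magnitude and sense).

α ≈ 1.37 rad/s², anticlockwise

I = ½MR² = (1/2)(22.3)(0.295)² = 0.9703 kg·m².
Taking anticlockwise as positive: τ₁ = +(59.3)(0.295) = +17.49 N·m; τ₂ = −(34.5)(0.203) = −7.004 N·m; τ₃ = −(54.2)(0.169) = −9.160 N·m.
Net torque τ = 1.330 N·m.
α = τ/I = 1.330/0.9703 = 1.371 rad/s².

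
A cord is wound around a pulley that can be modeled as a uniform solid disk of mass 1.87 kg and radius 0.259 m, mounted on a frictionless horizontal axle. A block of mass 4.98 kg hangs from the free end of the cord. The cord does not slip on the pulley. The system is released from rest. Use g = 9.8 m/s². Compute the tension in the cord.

T ≈ 7.71 N

I = ½MR² = (1/2)(1.87)(0.259)² = 0.06272 kg·m².
Block: mg − T = ma. Pulley: TR = Iα. No-slip: a = αR, so T = (I/R²)a = 0.9350·a.
Then mg = (m + 0.9350)a, so a = (4.98)(9.8)/(4.98 + 0.9350) = 8.251 m/s².
T = 0.9350·a = 7.715 N.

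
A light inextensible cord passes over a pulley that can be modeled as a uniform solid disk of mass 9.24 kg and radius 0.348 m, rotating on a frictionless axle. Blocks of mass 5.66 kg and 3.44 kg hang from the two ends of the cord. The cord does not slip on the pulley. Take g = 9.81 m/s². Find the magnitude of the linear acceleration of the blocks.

I = ½MR² = (1/2)(9.24)(0.348)² = 0.5595 kg·m².
Heavier block: m₁g − T₁ = m₁a. Lighter block: T₂ − m₂g = m₂a.
Pulley: (T₁ − T₂)R = Iα = I(a/R), so T₁ − T₂ = (I/R²)a = (1/2)M_p a = 4.620·a.
Adding the three: (m₁ − m₂)g = (m₁ + m₂ + 4.620)a, so a = (5.66 − 3.44)(9.81)/(5.66 + 3.44 + 4.620) = 1.587 m/s².

a ≈ 1.59 m/s²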